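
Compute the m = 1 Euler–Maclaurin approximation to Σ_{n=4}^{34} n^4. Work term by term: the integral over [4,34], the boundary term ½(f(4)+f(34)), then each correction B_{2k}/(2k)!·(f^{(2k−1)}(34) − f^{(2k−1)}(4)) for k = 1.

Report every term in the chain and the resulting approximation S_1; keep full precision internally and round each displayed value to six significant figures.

The integral term ∫_4^34 x^4 dx = 9.08688e+06.
Boundary: ½(f(4) + f(34)) = ½(256.000 + 1.33634e+06) = 668296.
Integral + boundary = 9.75518e+06.
Order-1 term: 1/12 · (157216 − 256.000) = 13080.0.

S_1 ≈ 9.76826e+06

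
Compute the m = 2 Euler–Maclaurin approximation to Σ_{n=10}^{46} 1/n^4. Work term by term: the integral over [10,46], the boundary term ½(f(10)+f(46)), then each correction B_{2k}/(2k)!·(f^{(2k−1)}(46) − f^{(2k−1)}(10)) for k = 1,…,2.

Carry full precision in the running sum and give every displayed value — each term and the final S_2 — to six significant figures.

S_2 ≈ 0.000383335

The integral term ∫_10^46 1/x^4 dx = 0.000329909.
Endpoint term: (f(10) + f(46))/2 = (0.000100000 + 2.23341e-07)/2 = 5.01117e-05.
So far: 0.000380020.
k=1: B_{2}/(2)! × [f^{(1)}(46) − f^{(1)}(10)] = 1/12 × (-1.94210e-08 − (-4.00000e-05)) = 3.33171e-06.
Running total after k=1: 0.000383352.
k=2: B_{4}/(4)! × [f^{(3)}(46) − f^{(3)}(10)] = −1/720 × (-2.75345e-10 − (-1.20000e-05)) = -1.66663e-08.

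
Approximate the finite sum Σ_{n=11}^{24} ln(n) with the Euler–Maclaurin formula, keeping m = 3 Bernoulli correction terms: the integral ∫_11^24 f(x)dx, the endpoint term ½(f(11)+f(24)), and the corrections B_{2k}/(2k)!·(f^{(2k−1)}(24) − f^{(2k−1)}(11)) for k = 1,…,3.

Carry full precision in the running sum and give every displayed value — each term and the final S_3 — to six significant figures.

S_3 ≈ 39.6803

∫_11^24 ln(x) dx evaluates to 36.8964.
Endpoint term: (f(11) + f(24))/2 = (2.39790 + 3.17805)/2 = 2.78797.
So far: 39.6844.
k=1: B_{2}/(2)! × [f^{(1)}(24) − f^{(1)}(11)] = 1/12 × (0.0416667 − 0.0909091) = -0.00410354.
Partial sum through k=1: 39.6803.
k=2: B_{4}/(4)! × [f^{(3)}(24) − f^{(3)}(11)] = −1/720 × (0.000144676 − 0.00150263) = 1.88605e-06.
Partial sum through k=2: 39.6803.
k=3: B_{6}/(6)! × [f^{(5)}(24) − f^{(5)}(11)] = 1/30240 × (3.01408e-06 − 0.000149021) = -4.82827e-09.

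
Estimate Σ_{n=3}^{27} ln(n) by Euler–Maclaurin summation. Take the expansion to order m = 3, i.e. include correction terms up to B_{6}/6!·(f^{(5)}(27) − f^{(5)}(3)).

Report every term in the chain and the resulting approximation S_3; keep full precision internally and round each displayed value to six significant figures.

The integral term ∫_3^27 ln(x) dx = 61.6918.
Endpoint term: (f(3) + f(27))/2 = (1.09861 + 3.29584)/2 = 2.19722.
Running total after boundary: 63.8890.
Correction k=1: B_{2}/2! · (f^{(1)}(27) − f^{(1)}(3)) = 1/12 · (0.0370370 − 0.333333) = -0.0246914.
Partial sum through k=1: 63.8643.
Correction k=2: B_{4}/4! · (f^{(3)}(27) − f^{(3)}(3)) = −1/720 · (0.000101611 − 0.0740741) = 0.000102740.
Partial sum through k=2: 63.8644.
Correction k=3: B_{6}/6! · (f^{(5)}(27) − f^{(5)}(3)) = 1/30240 · (1.67260e-06 − 0.0987654) = -3.26600e-06.

S_3 ≈ 63.8644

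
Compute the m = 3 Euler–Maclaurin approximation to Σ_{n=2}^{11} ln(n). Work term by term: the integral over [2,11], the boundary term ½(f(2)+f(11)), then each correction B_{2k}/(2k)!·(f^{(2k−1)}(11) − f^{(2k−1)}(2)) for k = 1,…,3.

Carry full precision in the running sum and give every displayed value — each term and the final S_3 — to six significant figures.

Integral: ∫_2^11 ln(x) dx = 15.9906.
Boundary: ½(f(2) + f(11)) = ½(0.693147 + 2.39790) = 1.54552.
Running total after boundary: 17.5361.
k=1: B_{2}/(2)! × [f^{(1)}(11) − f^{(1)}(2)] = 1/12 × (0.0909091 − 0.500000) = -0.0340909.
Running total after k=1: 17.5020.
k=2: B_{4}/(4)! × [f^{(3)}(11) − f^{(3)}(2)] = −1/720 × (0.00150263 − 0.250000) = 0.000345135.
Running total after k=2: 17.5023.
k=3: B_{6}/(6)! × [f^{(5)}(11) − f^{(5)}(2)] = 1/30240 × (0.000149021 − 0.750000) = -2.47967e-05.

S_3 ≈ 17.5023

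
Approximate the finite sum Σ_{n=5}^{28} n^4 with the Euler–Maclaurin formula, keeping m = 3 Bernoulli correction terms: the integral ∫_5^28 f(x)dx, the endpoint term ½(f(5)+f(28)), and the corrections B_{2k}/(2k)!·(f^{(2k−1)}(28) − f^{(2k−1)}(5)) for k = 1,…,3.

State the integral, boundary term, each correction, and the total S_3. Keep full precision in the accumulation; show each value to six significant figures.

Integral: ∫_5^28 x^4 dx = 3.44145e+06.
½[f(5) + f(28)] = ½[625.000 + 614656] = 307640.
Running total after boundary: 3.74909e+06.
Correction k=1: B_{2}/2! · (f^{(1)}(28) − f^{(1)}(5)) = 1/12 · (87808.0 − 500.000) = 7275.67.
Partial sum through k=1: 3.75636e+06.
Correction k=2: B_{4}/4! · (f^{(3)}(28) − f^{(3)}(5)) = −1/720 · (672.000 − 120.000) = -0.766667.
Partial sum through k=2: 3.75636e+06.
Correction k=3: B_{6}/6! · (f^{(5)}(28) − f^{(5)}(5)) = 1/30240 · (0.00000 − 0.00000) = 0.00000.

S_3 ≈ 3.75636e+06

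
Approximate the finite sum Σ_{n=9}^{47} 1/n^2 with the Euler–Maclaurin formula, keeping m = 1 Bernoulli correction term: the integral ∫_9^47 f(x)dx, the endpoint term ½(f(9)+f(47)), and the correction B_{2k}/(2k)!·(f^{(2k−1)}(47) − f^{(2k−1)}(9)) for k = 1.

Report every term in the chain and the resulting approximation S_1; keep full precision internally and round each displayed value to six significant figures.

S_1 ≈ 0.0964607

∫_9^47 1/x^2 dx evaluates to 0.0898345.
Boundary: ½(f(9) + f(47)) = ½(0.0123457 + 0.000452694) = 0.00639919.
So far: 0.0962337.
Order-1 term: 1/12 · (-1.92636e-05 − (-0.00274348)) = 0.000227018.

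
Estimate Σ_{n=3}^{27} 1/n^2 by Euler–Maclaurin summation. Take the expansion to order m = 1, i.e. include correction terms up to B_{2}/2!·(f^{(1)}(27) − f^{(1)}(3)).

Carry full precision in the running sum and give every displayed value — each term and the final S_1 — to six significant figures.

Integral: ∫_3^27 1/x^2 dx = 0.296296.
½[f(3) + f(27)] = ½[0.111111 + 0.00137174] = 0.0562414.
So far: 0.352538.
k=1: B_{2}/(2)! × [f^{(1)}(27) − f^{(1)}(3)] = 1/12 × (-0.000101611 − (-0.0740741)) = 0.00616437.

S_1 ≈ 0.358702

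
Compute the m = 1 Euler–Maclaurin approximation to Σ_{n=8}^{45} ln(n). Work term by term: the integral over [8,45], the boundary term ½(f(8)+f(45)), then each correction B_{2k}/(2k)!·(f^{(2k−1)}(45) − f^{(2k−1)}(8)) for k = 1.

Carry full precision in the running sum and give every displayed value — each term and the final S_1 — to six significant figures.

Integral: ∫_8^45 ln(x) dx = 117.664.
½[f(8) + f(45)] = ½[2.07944 + 3.80666] = 2.94305.
Running total after boundary: 120.607.
k=1: B_{2}/(2)! × [f^{(1)}(45) − f^{(1)}(8)] = 1/12 × (0.0222222 − 0.125000) = -0.00856481.

S_1 ≈ 120.599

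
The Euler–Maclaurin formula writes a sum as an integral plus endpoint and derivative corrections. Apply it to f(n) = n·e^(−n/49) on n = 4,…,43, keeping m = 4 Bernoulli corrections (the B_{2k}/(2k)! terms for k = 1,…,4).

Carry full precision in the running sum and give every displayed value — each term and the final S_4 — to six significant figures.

S_4 ≈ 529.713

∫_4^43 x·e^(−x/49) dx evaluates to 518.996.
½[f(4) + f(43)] = ½[3.68644 + 17.8794] = 10.7829.
So far: 529.779.
k=1: B_{2}/(2)! × [f^{(1)}(43) − f^{(1)}(4)] = 1/12 × (0.0509143 − 0.846377) = -0.0662886.
After k=1: 529.713.
k=2: B_{4}/(4)! × [f^{(3)}(43) − f^{(3)}(4)] = −1/720 × (0.000367561 − 0.00112020) = 1.04533e-06.
After k=2: 529.713.
k=3: B_{6}/(6)! × [f^{(5)}(43) − f^{(5)}(4)] = 1/30240 × (2.97341e-07 − 7.86292e-07) = -1.61690e-11.
After k=3: 529.713.
k=4: B_{8}/(8)! × [f^{(7)}(43) − f^{(7)}(4)] = −1/1209600 × (1.83922e-10 − 4.60654e-10) = 2.28780e-16.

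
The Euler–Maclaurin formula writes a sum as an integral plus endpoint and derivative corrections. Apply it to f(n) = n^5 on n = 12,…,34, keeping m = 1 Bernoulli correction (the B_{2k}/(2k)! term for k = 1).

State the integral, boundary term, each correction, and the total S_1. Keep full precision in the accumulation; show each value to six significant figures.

The integral term ∫_12^34 x^5 dx = 2.56970e+08.
Boundary: ½(f(12) + f(34)) = ½(248832 + 4.54354e+07) = 2.28421e+07.
Running total after boundary: 2.79812e+08.
Order-1 term: 1/12 · (6.68168e+06 − 103680) = 548167.

S_1 ≈ 2.80360e+08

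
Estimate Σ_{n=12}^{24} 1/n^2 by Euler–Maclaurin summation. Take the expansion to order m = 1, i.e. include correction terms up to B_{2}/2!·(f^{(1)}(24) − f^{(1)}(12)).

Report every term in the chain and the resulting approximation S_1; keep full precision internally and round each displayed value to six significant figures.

Integral: ∫_12^24 1/x^2 dx = 0.0416667.
½[f(12) + f(24)] = ½[0.00694444 + 0.00173611] = 0.00434028.
Running total after boundary: 0.0460069.
Order-1 term: 1/12 · (-0.000144676 − (-0.00115741)) = 8.43943e-05.

S_1 ≈ 0.0460913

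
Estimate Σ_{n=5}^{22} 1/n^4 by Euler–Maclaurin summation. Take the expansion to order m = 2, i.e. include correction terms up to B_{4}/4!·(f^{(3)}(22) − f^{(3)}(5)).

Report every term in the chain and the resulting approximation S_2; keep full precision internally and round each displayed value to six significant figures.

Integral: ∫_5^22 1/x^4 dx = 0.00263536.
Boundary: ½(f(5) + f(22)) = ½(0.00160000 + 4.26883e-06) = 0.000802134.
So far: 0.00343750.
Correction k=1: B_{2}/2! · (f^{(1)}(22) − f^{(1)}(5)) = 1/12 · (-7.76152e-07 − (-0.00128000)) = 0.000106602.
Running total after k=1: 0.00354410.
Correction k=2: B_{4}/4! · (f^{(3)}(22) − f^{(3)}(5)) = −1/720 · (-4.81086e-08 − (-0.00153600)) = -2.13327e-06.

S_2 ≈ 0.00354197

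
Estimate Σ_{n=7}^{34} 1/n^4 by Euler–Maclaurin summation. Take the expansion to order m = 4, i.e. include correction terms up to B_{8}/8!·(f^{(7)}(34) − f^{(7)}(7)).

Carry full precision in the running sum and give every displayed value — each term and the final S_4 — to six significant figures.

Integral: ∫_7^34 1/x^4 dx = 0.000963336.
½[f(7) + f(34)] = ½[0.000416493 + 7.48315e-07] = 0.000208621.
So far: 0.00117196.
Order-1 term: 1/12 · (-8.80370e-08 − (-0.000237996)) = 1.98257e-05.
After k=1: 0.00119178.
Order-2 term: −1/720 · (-2.28470e-09 − (-0.000145712)) = -2.02374e-07.
After k=2: 0.00119158.
Order-3 term: 1/30240 · (-1.10677e-10 − (-0.000166528)) = 5.50687e-09.
After k=3: 0.00119159.
Order-4 term: −1/1209600 · (-8.61675e-12 − (-0.000305868)) = -2.52867e-10.

S_4 ≈ 0.00119159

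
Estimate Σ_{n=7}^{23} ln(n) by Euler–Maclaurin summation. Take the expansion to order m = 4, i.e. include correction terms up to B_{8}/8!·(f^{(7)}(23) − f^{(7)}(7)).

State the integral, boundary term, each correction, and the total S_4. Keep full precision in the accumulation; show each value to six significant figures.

Integral: ∫_7^23 ln(x) dx = 42.4950.
Endpoint term: (f(7) + f(23))/2 = (1.94591 + 3.13549)/2 = 2.54070.
So far: 45.0357.
Order-1 term: 1/12 · (0.0434783 − 0.142857) = -0.00828157.
Partial sum through k=1: 45.0274.
Order-2 term: −1/720 · (0.000164379 − 0.00583090) = 7.87017e-06.
Partial sum through k=2: 45.0274.
Order-3 term: 1/30240 · (3.72883e-06 − 0.00142798) = -4.70981e-08.
Partial sum through k=3: 45.0274.
Order-4 term: −1/1209600 · (2.11465e-07 − 0.000874271) = 7.22602e-10.

S_4 ≈ 45.0274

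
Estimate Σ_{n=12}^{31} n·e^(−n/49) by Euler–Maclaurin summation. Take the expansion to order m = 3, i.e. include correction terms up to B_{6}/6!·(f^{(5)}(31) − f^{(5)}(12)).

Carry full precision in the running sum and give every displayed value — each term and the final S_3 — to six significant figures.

Integral: ∫_12^31 x·e^(−x/49) dx = 257.514.
Endpoint term: (f(12) + f(31))/2 = (9.39341 + 16.4666)/2 = 12.9300.
So far: 270.444.
k=1: B_{2}/(2)! × [f^{(1)}(31) − f^{(1)}(12)] = 1/12 × (0.195128 − 0.591082) = -0.0329962.
Partial sum through k=1: 270.411.
k=2: B_{4}/(4)! × [f^{(3)}(31) − f^{(3)}(12)] = −1/720 × (0.000523736 − 0.000898230) = 5.20132e-07.
Partial sum through k=2: 270.411.
k=3: B_{6}/(6)! × [f^{(5)}(31) − f^{(5)}(12)] = 1/30240 × (4.02416e-07 − 6.45681e-07) = -8.04445e-12.

S_3 ≈ 270.411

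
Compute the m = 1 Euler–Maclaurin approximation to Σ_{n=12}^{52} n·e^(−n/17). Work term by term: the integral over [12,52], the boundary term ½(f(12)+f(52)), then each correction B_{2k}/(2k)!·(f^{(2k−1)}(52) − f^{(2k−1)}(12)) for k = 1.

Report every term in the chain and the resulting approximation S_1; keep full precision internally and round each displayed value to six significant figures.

The integral term ∫_12^52 x·e^(−x/17) dx = 188.317.
½[f(12) + f(52)] = ½[5.92407 + 2.44103] = 4.18255.
Running total after boundary: 192.499.
Correction k=1: B_{2}/2! · (f^{(1)}(52) − f^{(1)}(12)) = 1/12 · (-0.0966471 − 0.145198) = -0.0201538.

S_1 ≈ 192.479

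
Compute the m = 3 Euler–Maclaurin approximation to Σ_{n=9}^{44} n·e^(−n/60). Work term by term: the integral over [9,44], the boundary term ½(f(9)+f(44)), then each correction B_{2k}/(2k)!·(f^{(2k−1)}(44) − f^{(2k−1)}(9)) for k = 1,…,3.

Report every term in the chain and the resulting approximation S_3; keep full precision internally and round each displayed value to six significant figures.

Integral: ∫_9^44 x·e^(−x/60) dx = 566.226.
Endpoint term: (f(9) + f(44))/2 = (7.74637 + 21.1334)/2 = 14.4399.
Running total after boundary: 580.666.
Correction k=1: B_{2}/2! · (f^{(1)}(44) − f^{(1)}(9)) = 1/12 · (0.128081 − 0.731602) = -0.0502934.
Partial sum through k=1: 580.616.
Correction k=2: B_{4}/4! · (f^{(3)}(44) − f^{(3)}(9)) = −1/720 · (0.000302414 − 0.000681394) = 5.26360e-07.
Partial sum through k=2: 580.616.
Correction k=3: B_{6}/6! · (f^{(5)}(44) − f^{(5)}(9)) = 1/30240 · (1.58125e-07 − 3.22101e-07) = -5.42249e-12.

S_3 ≈ 580.616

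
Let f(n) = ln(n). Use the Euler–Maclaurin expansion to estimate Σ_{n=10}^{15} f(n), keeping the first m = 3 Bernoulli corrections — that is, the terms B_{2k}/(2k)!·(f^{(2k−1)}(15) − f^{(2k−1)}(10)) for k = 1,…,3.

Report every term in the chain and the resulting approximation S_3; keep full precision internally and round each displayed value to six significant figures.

Integral: ∫_10^15 ln(x) dx = 12.5949.
½[f(10) + f(15)] = ½[2.30259 + 2.70805] = 2.50532.
So far: 15.1002.
k=1: B_{2}/(2)! × [f^{(1)}(15) − f^{(1)}(10)] = 1/12 × (0.0666667 − 0.100000) = -0.00277778.
After k=1: 15.0974.
k=2: B_{4}/(4)! × [f^{(3)}(15) − f^{(3)}(10)] = −1/720 × (0.000592593 − 0.00200000) = 1.95473e-06.
After k=2: 15.0974.
k=3: B_{6}/(6)! × [f^{(5)}(15) − f^{(5)}(10)] = 1/30240 × (3.16049e-05 − 0.000240000) = -6.89137e-09.

S_3 ≈ 15.0974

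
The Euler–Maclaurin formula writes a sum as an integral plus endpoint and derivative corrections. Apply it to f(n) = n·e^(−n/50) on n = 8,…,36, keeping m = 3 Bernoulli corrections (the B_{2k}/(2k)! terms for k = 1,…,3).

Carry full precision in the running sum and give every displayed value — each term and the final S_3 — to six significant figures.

S_3 ≈ 390.304

Integral: ∫_8^36 x·e^(−x/50) dx = 378.182.
½[f(8) + f(36)] = ½[6.81715 + 17.5231] = 12.1701.
Integral + boundary = 390.352.
Order-1 term: 1/12 · (0.136291 − 0.715801) = -0.0482925.
Partial sum through k=1: 390.304.
Order-2 term: −1/720 · (0.000443918 − 0.000968035) = 7.27941e-07.
Partial sum through k=2: 390.304.
Order-3 term: 1/30240 · (3.33328e-07 − 6.59900e-07) = -1.07993e-11.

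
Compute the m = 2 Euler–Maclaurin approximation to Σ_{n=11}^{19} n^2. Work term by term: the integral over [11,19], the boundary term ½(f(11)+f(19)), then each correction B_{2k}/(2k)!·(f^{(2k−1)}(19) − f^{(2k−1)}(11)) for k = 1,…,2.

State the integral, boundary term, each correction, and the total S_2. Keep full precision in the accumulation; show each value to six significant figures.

The integral term ∫_11^19 x^2 dx = 1842.67.
Endpoint term: (f(11) + f(19))/2 = (121.000 + 361.000)/2 = 241.000.
Running total after boundary: 2083.67.
Correction k=1: B_{2}/2! · (f^{(1)}(19) − f^{(1)}(11)) = 1/12 · (38.0000 − 22.0000) = 1.33333.
Partial sum through k=1: 2085.00.
Correction k=2: B_{4}/4! · (f^{(3)}(19) − f^{(3)}(11)) = −1/720 · (0.00000 − 0.00000) = 0.00000.

S_2 ≈ 2085.00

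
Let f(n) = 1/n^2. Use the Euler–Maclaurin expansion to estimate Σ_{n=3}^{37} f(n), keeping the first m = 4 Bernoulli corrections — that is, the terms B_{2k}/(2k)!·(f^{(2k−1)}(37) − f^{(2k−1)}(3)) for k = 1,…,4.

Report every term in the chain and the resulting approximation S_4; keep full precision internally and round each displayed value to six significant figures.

S_4 ≈ 0.368269

∫_3^37 1/x^2 dx evaluates to 0.306306.
Endpoint term: (f(3) + f(37))/2 = (0.111111 + 0.000730460)/2 = 0.0559208.
Running total after boundary: 0.362227.
k=1: B_{2}/(2)! × [f^{(1)}(37) − f^{(1)}(3)] = 1/12 × (-3.94843e-05 − (-0.0740741)) = 0.00616955.
After k=1: 0.368397.
k=2: B_{4}/(4)! × [f^{(3)}(37) − f^{(3)}(3)] = −1/720 × (-3.46101e-07 − (-0.0987654)) = -0.000137174.
After k=2: 0.368259.
k=3: B_{6}/(6)! × [f^{(5)}(37) − f^{(5)}(3)] = 1/30240 × (-7.58439e-09 − (-0.329218)) = 1.08868e-05.
After k=3: 0.368270.
k=4: B_{8}/(8)! × [f^{(7)}(37) − f^{(7)}(3)] = −1/1209600 × (-3.10245e-10 − (-2.04847)) = -1.69351e-06.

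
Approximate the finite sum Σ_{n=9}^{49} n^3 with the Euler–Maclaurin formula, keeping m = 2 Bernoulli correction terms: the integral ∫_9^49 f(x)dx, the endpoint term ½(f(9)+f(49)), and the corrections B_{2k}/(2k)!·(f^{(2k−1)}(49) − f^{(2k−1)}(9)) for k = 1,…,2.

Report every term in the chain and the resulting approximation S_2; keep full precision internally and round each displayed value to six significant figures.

Integral: ∫_9^49 x^3 dx = 1.43956e+06.
½[f(9) + f(49)] = ½[729.000 + 117649] = 59189.0.
Integral + boundary = 1.49875e+06.
Order-1 term: 1/12 · (7203.00 − 243.000) = 580.000.
After k=1: 1.49933e+06.
Order-2 term: −1/720 · (6.00000 − 6.00000) = 0.00000.

S_2 ≈ 1.49933e+06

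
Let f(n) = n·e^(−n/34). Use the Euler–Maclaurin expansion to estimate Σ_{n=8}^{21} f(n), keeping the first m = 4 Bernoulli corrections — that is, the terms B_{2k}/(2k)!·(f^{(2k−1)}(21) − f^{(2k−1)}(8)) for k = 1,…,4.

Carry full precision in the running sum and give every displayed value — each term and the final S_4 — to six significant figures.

∫_8^21 x·e^(−x/34) dx evaluates to 120.277.
Boundary: ½(f(8) + f(21)) = ½(6.32271 + 11.3234) = 8.82308.
So far: 129.100.
k=1: B_{2}/(2)! × [f^{(1)}(21) − f^{(1)}(8)] = 1/12 × (0.206169 − 0.604376) = -0.0331839.
After k=1: 129.067.
k=2: B_{4}/(4)! × [f^{(3)}(21) − f^{(3)}(8)] = −1/720 × (0.00111124 − 0.00189018) = 1.08187e-06.
After k=2: 129.067.
k=3: B_{6}/(6)! × [f^{(5)}(21) − f^{(5)}(8)] = 1/30240 × (1.76828e-06 − 2.81795e-06) = -3.47114e-11.
After k=3: 129.067.
k=4: B_{8}/(8)! × [f^{(7)}(21) − f^{(7)}(8)] = −1/1209600 × (2.22775e-09 − 3.46090e-09) = 1.01946e-15.

S_4 ≈ 129.067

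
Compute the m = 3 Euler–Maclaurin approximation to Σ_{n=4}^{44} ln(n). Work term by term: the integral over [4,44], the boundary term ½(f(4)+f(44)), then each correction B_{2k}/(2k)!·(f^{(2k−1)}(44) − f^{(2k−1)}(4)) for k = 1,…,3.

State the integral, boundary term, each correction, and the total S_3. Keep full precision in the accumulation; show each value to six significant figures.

S_3 ≈ 123.526

The integral term ∫_4^44 ln(x) dx = 120.959.
Endpoint term: (f(4) + f(44))/2 = (1.38629 + 3.78419)/2 = 2.58524.
Running total after boundary: 123.544.
Order-1 term: 1/12 · (0.0227273 − 0.250000) = -0.0189394.
Partial sum through k=1: 123.525.
Order-2 term: −1/720 · (2.34786e-05 − 0.0312500) = 4.33702e-05.
Partial sum through k=2: 123.526.
Order-3 term: 1/30240 · (1.45528e-07 − 0.0234375) = -7.75045e-07.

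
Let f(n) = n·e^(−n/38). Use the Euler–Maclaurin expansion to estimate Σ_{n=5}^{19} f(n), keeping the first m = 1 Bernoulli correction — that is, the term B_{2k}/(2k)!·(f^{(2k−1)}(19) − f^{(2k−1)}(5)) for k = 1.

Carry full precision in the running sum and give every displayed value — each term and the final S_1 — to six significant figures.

Integral: ∫_5^19 x·e^(−x/38) dx = 118.799.
Boundary: ½(f(5) + f(19)) = ½(4.38355 + 11.5241) = 7.95382.
So far: 126.753.
k=1: B_{2}/(2)! × [f^{(1)}(19) − f^{(1)}(5)] = 1/12 × (0.303265 − 0.761353) = -0.0381740.

S_1 ≈ 126.714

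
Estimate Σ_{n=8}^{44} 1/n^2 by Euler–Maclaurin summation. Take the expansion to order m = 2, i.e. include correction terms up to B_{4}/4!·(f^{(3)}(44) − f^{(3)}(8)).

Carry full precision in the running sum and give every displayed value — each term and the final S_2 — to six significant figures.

S_2 ≈ 0.110666

∫_8^44 1/x^2 dx evaluates to 0.102273.
Endpoint term: (f(8) + f(44))/2 = (0.0156250 + 0.000516529)/2 = 0.00807076.
So far: 0.110343.
Correction k=1: B_{2}/2! · (f^{(1)}(44) − f^{(1)}(8)) = 1/12 · (-2.34786e-05 − (-0.00390625)) = 0.000323564.
Running total after k=1: 0.110667.
Correction k=2: B_{4}/4! · (f^{(3)}(44) − f^{(3)}(8)) = −1/720 · (-1.45528e-07 − (-0.000732422)) = -1.01705e-06.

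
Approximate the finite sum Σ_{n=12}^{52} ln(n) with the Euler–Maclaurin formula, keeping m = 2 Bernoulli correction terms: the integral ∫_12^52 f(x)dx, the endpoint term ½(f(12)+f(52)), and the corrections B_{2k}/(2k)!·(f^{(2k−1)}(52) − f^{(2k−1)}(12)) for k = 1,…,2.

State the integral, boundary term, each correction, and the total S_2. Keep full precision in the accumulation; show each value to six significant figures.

∫_12^52 ln(x) dx evaluates to 135.646.
Endpoint term: (f(12) + f(52))/2 = (2.48491 + 3.95124)/2 = 3.21808.
Running total after boundary: 138.864.
Correction k=1: B_{2}/2! · (f^{(1)}(52) − f^{(1)}(12)) = 1/12 · (0.0192308 − 0.0833333) = -0.00534188.
Running total after k=1: 138.859.
Correction k=2: B_{4}/4! · (f^{(3)}(52) − f^{(3)}(12)) = −1/720 · (1.42239e-05 − 0.00115741) = 1.58775e-06.

S_2 ≈ 138.859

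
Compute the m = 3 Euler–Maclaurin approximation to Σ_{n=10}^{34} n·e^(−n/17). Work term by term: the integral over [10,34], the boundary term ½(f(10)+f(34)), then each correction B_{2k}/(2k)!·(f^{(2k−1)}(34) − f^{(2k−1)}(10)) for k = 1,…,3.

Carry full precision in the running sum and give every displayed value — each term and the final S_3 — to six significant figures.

∫_10^34 x·e^(−x/17) dx evaluates to 137.550.
Boundary: ½(f(10) + f(34)) = ½(5.55306 + 4.60140) = 5.07723.
Integral + boundary = 142.627.
Correction k=1: B_{2}/2! · (f^{(1)}(34) − f^{(1)}(10)) = 1/12 · (-0.135335 − 0.228656) = -0.0303326.
Partial sum through k=1: 142.597.
Correction k=2: B_{4}/4! · (f^{(3)}(34) − f^{(3)}(10)) = −1/720 · (0.000468288 − 0.00463415) = 5.78591e-06.
Partial sum through k=2: 142.597.
Correction k=3: B_{6}/6! · (f^{(5)}(34) − f^{(5)}(10)) = 1/30240 · (4.86112e-06 − 2.93325e-05) = -8.09239e-10.

S_3 ≈ 142.597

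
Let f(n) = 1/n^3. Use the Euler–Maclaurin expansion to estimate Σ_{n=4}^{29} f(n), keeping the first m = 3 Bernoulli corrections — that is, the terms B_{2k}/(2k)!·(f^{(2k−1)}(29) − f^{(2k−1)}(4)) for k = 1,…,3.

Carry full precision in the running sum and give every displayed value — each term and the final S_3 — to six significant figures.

S_3 ≈ 0.0394456

The integral term ∫_4^29 1/x^3 dx = 0.0306555.
Endpoint term: (f(4) + f(29))/2 = (0.0156250 + 4.10021e-05)/2 = 0.00783300.
Integral + boundary = 0.0384885.
Correction k=1: B_{2}/2! · (f^{(1)}(29) − f^{(1)}(4)) = 1/12 · (-4.24160e-06 − (-0.0117188)) = 0.000976209.
After k=1: 0.0394647.
Correction k=2: B_{4}/4! · (f^{(3)}(29) − f^{(3)}(4)) = −1/720 · (-1.00870e-07 − (-0.0146484)) = -2.03449e-05.
After k=2: 0.0394443.
Correction k=3: B_{6}/6! · (f^{(5)}(29) − f^{(5)}(4)) = 1/30240 · (-5.03752e-09 − (-0.0384521)) = 1.27157e-06.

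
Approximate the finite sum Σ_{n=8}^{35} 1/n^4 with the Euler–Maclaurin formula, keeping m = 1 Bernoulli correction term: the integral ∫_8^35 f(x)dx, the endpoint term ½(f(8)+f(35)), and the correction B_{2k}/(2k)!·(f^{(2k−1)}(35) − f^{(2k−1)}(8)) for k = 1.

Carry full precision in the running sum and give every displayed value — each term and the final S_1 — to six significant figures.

∫_8^35 1/x^4 dx evaluates to 0.000643267.
Boundary: ½(f(8) + f(35)) = ½(0.000244141 + 6.66389e-07) = 0.000122404.
So far: 0.000765671.
Order-1 term: 1/12 · (-7.61587e-08 − (-0.000122070)) = 1.01662e-05.

S_1 ≈ 0.000775837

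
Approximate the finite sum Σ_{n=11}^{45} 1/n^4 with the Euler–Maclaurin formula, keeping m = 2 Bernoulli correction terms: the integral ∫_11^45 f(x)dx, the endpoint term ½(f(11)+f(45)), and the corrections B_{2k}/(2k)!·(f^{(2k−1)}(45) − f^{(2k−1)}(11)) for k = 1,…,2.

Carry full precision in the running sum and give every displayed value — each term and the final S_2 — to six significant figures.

∫_11^45 1/x^4 dx evaluates to 0.000246780.
Endpoint term: (f(11) + f(45))/2 = (6.83013e-05 + 2.43865e-07)/2 = 3.42726e-05.
Integral + boundary = 0.000281053.
k=1: B_{2}/(2)! × [f^{(1)}(45) − f^{(1)}(11)] = 1/12 × (-2.16769e-08 − (-2.48369e-05)) = 2.06793e-06.
Running total after k=1: 0.000283121.
k=2: B_{4}/(4)! × [f^{(3)}(45) − f^{(3)}(11)] = −1/720 × (-3.21139e-10 − (-6.15790e-06)) = -8.55219e-09.

S_2 ≈ 0.000283112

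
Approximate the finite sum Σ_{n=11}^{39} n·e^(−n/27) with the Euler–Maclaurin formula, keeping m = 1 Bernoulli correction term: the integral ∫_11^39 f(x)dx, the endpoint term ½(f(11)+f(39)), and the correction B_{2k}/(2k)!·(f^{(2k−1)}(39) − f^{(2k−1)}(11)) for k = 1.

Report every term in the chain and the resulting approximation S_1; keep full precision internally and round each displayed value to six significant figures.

S_1 ≈ 270.557

The integral term ∫_11^39 x·e^(−x/27) dx = 262.340.
Endpoint term: (f(11) + f(39))/2 = (7.31910 + 9.19921)/2 = 8.25915.
Running total after boundary: 270.599.
Correction k=1: B_{2}/2! · (f^{(1)}(39) − f^{(1)}(11)) = 1/12 · (-0.104834 − 0.394295) = -0.0415941.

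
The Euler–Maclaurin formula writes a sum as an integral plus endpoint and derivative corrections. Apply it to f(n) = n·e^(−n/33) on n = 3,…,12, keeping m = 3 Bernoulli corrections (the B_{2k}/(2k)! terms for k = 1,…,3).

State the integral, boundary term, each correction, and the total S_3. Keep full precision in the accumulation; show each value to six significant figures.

Integral: ∫_3^12 x·e^(−x/33) dx = 52.4749.
½[f(3) + f(12)] = ½[2.73930 + 8.34173] = 5.54051.
Integral + boundary = 58.0154.
Order-1 term: 1/12 · (0.442364 − 0.830092) = -0.0323106.
After k=1: 57.9831.
Order-2 term: −1/720 · (0.00168288 − 0.00243920) = 1.05046e-06.
After k=2: 57.9831.
Order-3 term: 1/30240 · (2.71767e-06 − 3.77976e-06) = -3.51220e-11.

S_3 ≈ 57.9831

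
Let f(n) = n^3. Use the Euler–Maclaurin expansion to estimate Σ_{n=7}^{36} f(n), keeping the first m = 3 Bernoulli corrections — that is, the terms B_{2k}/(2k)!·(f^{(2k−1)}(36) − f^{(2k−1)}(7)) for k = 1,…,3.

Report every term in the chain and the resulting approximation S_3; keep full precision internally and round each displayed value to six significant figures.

∫_7^36 x^3 dx evaluates to 419304.
Boundary: ½(f(7) + f(36)) = ½(343.000 + 46656.0) = 23499.5.
Running total after boundary: 442803.
Order-1 term: 1/12 · (3888.00 − 147.000) = 311.750.
Partial sum through k=1: 443115.
Order-2 term: −1/720 · (6.00000 − 6.00000) = 0.00000.
Partial sum through k=2: 443115.
Order-3 term: 1/30240 · (0.00000 − 0.00000) = 0.00000.

S_3 ≈ 443115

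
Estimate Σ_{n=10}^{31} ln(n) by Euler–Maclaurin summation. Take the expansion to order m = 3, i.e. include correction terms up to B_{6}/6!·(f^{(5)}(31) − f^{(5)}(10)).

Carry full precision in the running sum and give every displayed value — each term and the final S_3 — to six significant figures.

∫_10^31 ln(x) dx evaluates to 62.4278.
Endpoint term: (f(10) + f(31))/2 = (2.30259 + 3.43399)/2 = 2.86829.
Integral + boundary = 65.2960.
k=1: B_{2}/(2)! × [f^{(1)}(31) − f^{(1)}(10)] = 1/12 × (0.0322581 − 0.100000) = -0.00564516.
Partial sum through k=1: 65.2904.
k=2: B_{4}/(4)! × [f^{(3)}(31) − f^{(3)}(10)] = −1/720 × (6.71344e-05 − 0.00200000) = 2.68454e-06.
Partial sum through k=2: 65.2904.
k=3: B_{6}/(6)! × [f^{(5)}(31) − f^{(5)}(10)] = 1/30240 × (8.38306e-07 − 0.000240000) = -7.90879e-09.

S_3 ≈ 65.2904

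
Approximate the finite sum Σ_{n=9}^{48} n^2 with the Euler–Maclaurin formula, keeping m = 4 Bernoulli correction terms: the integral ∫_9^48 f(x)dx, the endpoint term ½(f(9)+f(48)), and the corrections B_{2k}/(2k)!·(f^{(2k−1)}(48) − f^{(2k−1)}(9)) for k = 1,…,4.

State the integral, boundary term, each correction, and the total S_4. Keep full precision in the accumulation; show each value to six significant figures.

The integral term ∫_9^48 x^2 dx = 36621.0.
½[f(9) + f(48)] = ½[81.0000 + 2304.00] = 1192.50.
Running total after boundary: 37813.5.
k=1: B_{2}/(2)! × [f^{(1)}(48) − f^{(1)}(9)] = 1/12 × (96.0000 − 18.0000) = 6.50000.
Partial sum through k=1: 37820.0.
k=2: B_{4}/(4)! × [f^{(3)}(48) − f^{(3)}(9)] = −1/720 × (0.00000 − 0.00000) = 0.00000.
Partial sum through k=2: 37820.0.
k=3: B_{6}/(6)! × [f^{(5)}(48) − f^{(5)}(9)] = 1/30240 × (0.00000 − 0.00000) = 0.00000.
Partial sum through k=3: 37820.0.
k=4: B_{8}/(8)! × [f^{(7)}(48) − f^{(7)}(9)] = −1/1209600 × (0.00000 − 0.00000) = 0.00000.

S_4 ≈ 37820.0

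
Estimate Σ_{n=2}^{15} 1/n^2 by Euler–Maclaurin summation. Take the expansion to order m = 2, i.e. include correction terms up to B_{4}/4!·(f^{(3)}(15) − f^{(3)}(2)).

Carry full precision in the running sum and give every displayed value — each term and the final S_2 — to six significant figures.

The integral term ∫_2^15 1/x^2 dx = 0.433333.
Endpoint term: (f(2) + f(15))/2 = (0.250000 + 0.00444444)/2 = 0.127222.
Integral + boundary = 0.560556.
Correction k=1: B_{2}/2! · (f^{(1)}(15) − f^{(1)}(2)) = 1/12 · (-0.000592593 − (-0.250000)) = 0.0207840.
Running total after k=1: 0.581340.
Correction k=2: B_{4}/4! · (f^{(3)}(15) − f^{(3)}(2)) = −1/720 · (-3.16049e-05 − (-0.750000)) = -0.00104162.

S_2 ≈ 0.580298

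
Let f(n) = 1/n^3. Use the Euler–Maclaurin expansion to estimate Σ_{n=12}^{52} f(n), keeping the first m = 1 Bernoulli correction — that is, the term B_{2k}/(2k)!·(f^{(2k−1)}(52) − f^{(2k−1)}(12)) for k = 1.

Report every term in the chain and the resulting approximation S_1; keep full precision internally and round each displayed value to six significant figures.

S_1 ≈ 0.00359224

The integral term ∫_12^52 1/x^3 dx = 0.00328731.
Endpoint term: (f(12) + f(52))/2 = (0.000578704 + 7.11197e-06)/2 = 0.000292908.
So far: 0.00358022.
Correction k=1: B_{2}/2! · (f^{(1)}(52) − f^{(1)}(12)) = 1/12 · (-4.10306e-07 − (-0.000144676)) = 1.20221e-05.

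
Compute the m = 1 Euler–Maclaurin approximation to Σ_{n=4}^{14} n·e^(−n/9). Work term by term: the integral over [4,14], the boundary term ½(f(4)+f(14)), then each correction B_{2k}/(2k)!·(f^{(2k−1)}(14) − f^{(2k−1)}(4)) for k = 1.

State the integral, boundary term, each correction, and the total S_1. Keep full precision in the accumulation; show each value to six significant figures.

S_1 ≈ 34.0466

Integral: ∫_4^14 x·e^(−x/9) dx = 31.3262.
Endpoint term: (f(4) + f(14))/2 = (2.56472 + 2.95501)/2 = 2.75987.
So far: 34.0860.
k=1: B_{2}/(2)! × [f^{(1)}(14) − f^{(1)}(4)] = 1/12 × (-0.117262 − 0.356211) = -0.0394561.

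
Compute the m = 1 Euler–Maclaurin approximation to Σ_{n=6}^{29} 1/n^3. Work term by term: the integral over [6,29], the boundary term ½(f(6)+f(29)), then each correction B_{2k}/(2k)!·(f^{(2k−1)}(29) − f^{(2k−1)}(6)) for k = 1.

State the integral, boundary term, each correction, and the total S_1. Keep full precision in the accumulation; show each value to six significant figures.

S_1 ≈ 0.0158222

The integral term ∫_6^29 1/x^3 dx = 0.0132944.
Endpoint term: (f(6) + f(29))/2 = (0.00462963 + 4.10021e-05)/2 = 0.00233532.
So far: 0.0156297.
Order-1 term: 1/12 · (-4.24160e-06 − (-0.00231481)) = 0.000192548.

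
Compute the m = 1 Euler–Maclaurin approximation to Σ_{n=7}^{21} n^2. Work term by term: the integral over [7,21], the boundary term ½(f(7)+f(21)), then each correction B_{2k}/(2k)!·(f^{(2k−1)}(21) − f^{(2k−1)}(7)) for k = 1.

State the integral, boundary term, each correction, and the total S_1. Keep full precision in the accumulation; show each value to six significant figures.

S_1 ≈ 3220.00

∫_7^21 x^2 dx evaluates to 2972.67.
½[f(7) + f(21)] = ½[49.0000 + 441.000] = 245.000.
Running total after boundary: 3217.67.
k=1: B_{2}/(2)! × [f^{(1)}(21) − f^{(1)}(7)] = 1/12 × (42.0000 − 14.0000) = 2.33333.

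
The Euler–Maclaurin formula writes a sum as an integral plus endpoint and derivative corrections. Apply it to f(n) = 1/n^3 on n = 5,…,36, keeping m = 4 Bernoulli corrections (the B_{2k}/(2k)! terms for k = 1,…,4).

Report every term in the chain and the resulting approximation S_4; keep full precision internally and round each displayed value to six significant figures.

Integral: ∫_5^36 1/x^3 dx = 0.0196142.
½[f(5) + f(36)] = ½[0.00800000 + 2.14335e-05] = 0.00401072.
Integral + boundary = 0.0236249.
Correction k=1: B_{2}/2! · (f^{(1)}(36) − f^{(1)}(5)) = 1/12 · (-1.78612e-06 − (-0.00480000)) = 0.000399851.
Partial sum through k=1: 0.0240248.
Correction k=2: B_{4}/4! · (f^{(3)}(36) − f^{(3)}(5)) = −1/720 · (-2.75636e-08 − (-0.00384000)) = -5.33330e-06.
Partial sum through k=2: 0.0240194.
Correction k=3: B_{6}/6! · (f^{(5)}(36) − f^{(5)}(5)) = 1/30240 · (-8.93265e-10 − (-0.00645120)) = 2.13333e-07.
Partial sum through k=3: 0.0240196.
Correction k=4: B_{8}/8! · (f^{(7)}(36) − f^{(7)}(5)) = −1/1209600 · (-4.96259e-11 − (-0.0185795)) = -1.53600e-08.

S_4 ≈ 0.0240196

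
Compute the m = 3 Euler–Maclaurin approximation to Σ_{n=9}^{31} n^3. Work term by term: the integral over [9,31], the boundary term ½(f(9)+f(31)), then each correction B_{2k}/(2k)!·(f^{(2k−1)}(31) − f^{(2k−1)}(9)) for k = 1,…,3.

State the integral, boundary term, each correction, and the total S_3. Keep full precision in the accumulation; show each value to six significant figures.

S_3 ≈ 244720

∫_9^31 x^3 dx evaluates to 229240.
½[f(9) + f(31)] = ½[729.000 + 29791.0] = 15260.0.
Running total after boundary: 244500.
Correction k=1: B_{2}/2! · (f^{(1)}(31) − f^{(1)}(9)) = 1/12 · (2883.00 − 243.000) = 220.000.
Partial sum through k=1: 244720.
Correction k=2: B_{4}/4! · (f^{(3)}(31) − f^{(3)}(9)) = −1/720 · (6.00000 − 6.00000) = 0.00000.
Partial sum through k=2: 244720.
Correction k=3: B_{6}/6! · (f^{(5)}(31) − f^{(5)}(9)) = 1/30240 · (0.00000 − 0.00000) = 0.00000.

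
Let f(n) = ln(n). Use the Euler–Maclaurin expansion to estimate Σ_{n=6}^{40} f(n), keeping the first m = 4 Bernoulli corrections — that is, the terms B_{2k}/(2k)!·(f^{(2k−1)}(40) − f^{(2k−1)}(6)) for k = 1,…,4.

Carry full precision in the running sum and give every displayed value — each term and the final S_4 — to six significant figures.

Integral: ∫_6^40 ln(x) dx = 102.805.
½[f(6) + f(40)] = ½[1.79176 + 3.68888] = 2.74032.
Running total after boundary: 105.545.
k=1: B_{2}/(2)! × [f^{(1)}(40) − f^{(1)}(6)] = 1/12 × (0.0250000 − 0.166667) = -0.0118056.
After k=1: 105.533.
k=2: B_{4}/(4)! × [f^{(3)}(40) − f^{(3)}(6)] = −1/720 × (3.12500e-05 − 0.00925926) = 1.28167e-05.
After k=2: 105.533.
k=3: B_{6}/(6)! × [f^{(5)}(40) − f^{(5)}(6)] = 1/30240 × (2.34375e-07 − 0.00308642) = -1.02056e-07.
After k=3: 105.533.
k=4: B_{8}/(8)! × [f^{(7)}(40) − f^{(7)}(6)] = −1/1209600 × (4.39453e-09 − 0.00257202) = 2.12633e-09.

S_4 ≈ 105.533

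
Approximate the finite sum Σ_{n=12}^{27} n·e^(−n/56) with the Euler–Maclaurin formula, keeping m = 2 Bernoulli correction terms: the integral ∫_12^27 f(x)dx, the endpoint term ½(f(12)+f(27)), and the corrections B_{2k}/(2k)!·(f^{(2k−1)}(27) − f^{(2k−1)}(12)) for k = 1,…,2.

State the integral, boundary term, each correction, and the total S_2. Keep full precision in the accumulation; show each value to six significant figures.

∫_12^27 x·e^(−x/56) dx evaluates to 203.556.
Boundary: ½(f(12) + f(27)) = ½(9.68541 + 16.6714) = 13.1784.
Integral + boundary = 216.734.
Correction k=1: B_{2}/2! · (f^{(1)}(27) − f^{(1)}(12)) = 1/12 · (0.319755 − 0.634164) = -0.0262007.
After k=1: 216.708.
Correction k=2: B_{4}/4! · (f^{(3)}(27) − f^{(3)}(12)) = −1/720 · (0.000495750 − 0.000716964) = 3.07241e-07.

S_2 ≈ 216.708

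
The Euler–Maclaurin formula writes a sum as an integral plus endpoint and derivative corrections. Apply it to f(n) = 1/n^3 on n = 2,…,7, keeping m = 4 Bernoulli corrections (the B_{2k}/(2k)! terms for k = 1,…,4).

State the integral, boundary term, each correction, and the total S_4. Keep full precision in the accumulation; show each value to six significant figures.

Integral: ∫_2^7 1/x^3 dx = 0.114796.
½[f(2) + f(7)] = ½[0.125000 + 0.00291545] = 0.0639577.
So far: 0.178754.
k=1: B_{2}/(2)! × [f^{(1)}(7) − f^{(1)}(2)] = 1/12 × (-0.00124948 − (-0.187500)) = 0.0155209.
Partial sum through k=1: 0.194275.
k=2: B_{4}/(4)! × [f^{(3)}(7) − f^{(3)}(2)] = −1/720 × (-0.000509992 − (-0.937500)) = -0.00130138.
Partial sum through k=2: 0.192973.
k=3: B_{6}/(6)! × [f^{(5)}(7) − f^{(5)}(2)] = 1/30240 × (-0.000437136 − (-9.84375)) = 0.000325506.
Partial sum through k=3: 0.193299.
k=4: B_{8}/(8)! × [f^{(7)}(7) − f^{(7)}(2)] = −1/1209600 × (-0.000642322 − (-177.188)) = -0.000146484.

S_4 ≈ 0.193152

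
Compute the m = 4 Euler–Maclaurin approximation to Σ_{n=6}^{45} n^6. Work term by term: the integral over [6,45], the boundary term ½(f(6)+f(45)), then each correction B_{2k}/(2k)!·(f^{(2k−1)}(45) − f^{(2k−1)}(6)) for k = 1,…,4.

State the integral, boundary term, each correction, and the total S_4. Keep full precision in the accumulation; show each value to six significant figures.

∫_6^45 x^6 dx evaluates to 5.33813e+10.
Boundary: ½(f(6) + f(45)) = ½(46656.0 + 8.30377e+09) = 4.15191e+09.
Integral + boundary = 5.75332e+10.
Correction k=1: B_{2}/2! · (f^{(1)}(45) − f^{(1)}(6)) = 1/12 · (1.10717e+09 − 46656.0) = 9.22602e+07.
Running total after k=1: 5.76255e+10.
Correction k=2: B_{4}/4! · (f^{(3)}(45) − f^{(3)}(6)) = −1/720 · (1.09350e+07 − 25920.0) = -15151.5.
Running total after k=2: 5.76255e+10.
Correction k=3: B_{6}/6! · (f^{(5)}(45) − f^{(5)}(6)) = 1/30240 · (32400.0 − 4320.00) = 0.928571.
Running total after k=3: 5.76255e+10.
Correction k=4: B_{8}/8! · (f^{(7)}(45) − f^{(7)}(6)) = −1/1209600 · (0.00000 − 0.00000) = 0.00000.

S_4 ≈ 5.76255e+10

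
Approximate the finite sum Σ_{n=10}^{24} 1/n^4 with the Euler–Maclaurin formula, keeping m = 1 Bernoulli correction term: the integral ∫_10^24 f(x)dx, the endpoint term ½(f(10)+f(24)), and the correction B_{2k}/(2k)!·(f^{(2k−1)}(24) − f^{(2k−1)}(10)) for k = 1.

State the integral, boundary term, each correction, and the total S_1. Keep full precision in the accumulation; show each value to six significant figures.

S_1 ≈ 0.000364019

The integral term ∫_10^24 1/x^4 dx = 0.000309221.
Boundary: ½(f(10) + f(24)) = ½(0.000100000 + 3.01408e-06) = 5.15070e-05.
Integral + boundary = 0.000360728.
Order-1 term: 1/12 · (-5.02347e-07 − (-4.00000e-05)) = 3.29147e-06.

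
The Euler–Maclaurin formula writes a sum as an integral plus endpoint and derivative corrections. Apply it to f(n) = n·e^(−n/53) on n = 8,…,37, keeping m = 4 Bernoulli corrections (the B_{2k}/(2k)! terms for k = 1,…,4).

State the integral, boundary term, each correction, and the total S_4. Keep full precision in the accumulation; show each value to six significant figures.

Integral: ∫_8^37 x·e^(−x/53) dx = 406.860.
½[f(8) + f(37)] = ½[6.87917 + 18.4084] = 12.6438.
Integral + boundary = 419.503.
k=1: B_{2}/(2)! × [f^{(1)}(37) − f^{(1)}(8)] = 1/12 × (0.150196 − 0.730101) = -0.0483254.
After k=1: 419.455.
k=2: B_{4}/(4)! × [f^{(3)}(37) − f^{(3)}(8)] = −1/720 × (0.000407705 − 0.000872159) = 6.45075e-07.
After k=2: 419.455.
k=3: B_{6}/(6)! × [f^{(5)}(37) − f^{(5)}(8)] = 1/30240 × (2.71249e-07 − 5.28445e-07) = -8.50515e-12.
After k=3: 419.455.
k=4: B_{8}/(8)! × [f^{(7)}(37) − f^{(7)}(8)] = −1/1209600 × (1.41458e-10 − 2.65718e-10) = 1.02728e-16.

S_4 ≈ 419.455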